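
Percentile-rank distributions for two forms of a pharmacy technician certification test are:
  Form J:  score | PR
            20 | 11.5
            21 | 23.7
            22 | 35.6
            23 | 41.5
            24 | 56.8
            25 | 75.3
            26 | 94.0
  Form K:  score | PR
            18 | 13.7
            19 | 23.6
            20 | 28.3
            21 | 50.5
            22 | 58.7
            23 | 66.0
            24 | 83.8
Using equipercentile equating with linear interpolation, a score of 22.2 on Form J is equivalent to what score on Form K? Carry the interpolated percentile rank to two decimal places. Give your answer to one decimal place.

PR of 22.2 on Form J: 35.6 + (22.2 − 22)/(23 − 22) × (41.5 − 35.6) = 36.78
On Form K, PR 36.78 falls between score 20 (PR 28.3) and 21 (PR 50.5).
Interpolate: 20 + (36.78 − 28.3)/(50.5 − 28.3) × (21 − 20) = 20.4

20.4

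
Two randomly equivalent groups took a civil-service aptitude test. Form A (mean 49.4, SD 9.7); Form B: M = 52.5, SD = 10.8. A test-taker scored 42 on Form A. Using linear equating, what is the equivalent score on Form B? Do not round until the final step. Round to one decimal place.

Linear equating: y = (SD_Y/SD_X)(x − M_X) + M_Y
y = (10.8/9.7)(42 − 49.4) + 52.5
y = 1.113402 × -7.4 + 52.5 = -8.2392 + 52.5 = 44.3

44.3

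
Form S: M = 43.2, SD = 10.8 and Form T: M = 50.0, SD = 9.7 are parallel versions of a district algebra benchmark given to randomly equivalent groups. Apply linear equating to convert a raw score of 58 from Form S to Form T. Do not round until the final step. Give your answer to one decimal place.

Linear equating: y = (SD_Y/SD_X)(x − M_X) + M_Y
y = (9.7/10.8)(58 − 43.2) + 50.0
y = 0.898148 × 14.8 + 50.0 = 13.2926 + 50.0 = 63.3

63.3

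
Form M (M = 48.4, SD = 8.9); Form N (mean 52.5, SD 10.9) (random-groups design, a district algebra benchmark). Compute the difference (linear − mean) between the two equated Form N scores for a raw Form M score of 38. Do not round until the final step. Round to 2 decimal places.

-2.34

Mean-equated: 38 + (52.5 − 48.4) = 42.10
Linear-equated: (10.9/8.9)(38 − 48.4) + 52.5 = 39.763
Difference = 39.763 − 42.10 = -2.34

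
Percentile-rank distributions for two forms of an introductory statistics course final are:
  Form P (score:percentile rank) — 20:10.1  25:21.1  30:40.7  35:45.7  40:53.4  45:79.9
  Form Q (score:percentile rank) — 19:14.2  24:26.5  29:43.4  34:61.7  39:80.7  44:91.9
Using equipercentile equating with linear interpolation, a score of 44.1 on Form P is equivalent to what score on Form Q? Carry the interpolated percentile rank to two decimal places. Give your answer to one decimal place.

PR of 44.1 on Form P: 53.4 + (44.1 − 40)/(45 − 40) × (79.9 − 53.4) = 75.13
On Form Q, PR 75.13 falls between score 34 (PR 61.7) and 39 (PR 80.7).
Interpolate: 34 + (75.13 − 61.7)/(80.7 − 61.7) × (39 − 34) = 37.5

37.5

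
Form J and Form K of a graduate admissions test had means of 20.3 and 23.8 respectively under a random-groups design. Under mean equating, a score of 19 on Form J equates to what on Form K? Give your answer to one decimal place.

22.5

Mean equating: y = x + (M_Y − M_X) = 19 + (23.8 − 20.3) = 22.5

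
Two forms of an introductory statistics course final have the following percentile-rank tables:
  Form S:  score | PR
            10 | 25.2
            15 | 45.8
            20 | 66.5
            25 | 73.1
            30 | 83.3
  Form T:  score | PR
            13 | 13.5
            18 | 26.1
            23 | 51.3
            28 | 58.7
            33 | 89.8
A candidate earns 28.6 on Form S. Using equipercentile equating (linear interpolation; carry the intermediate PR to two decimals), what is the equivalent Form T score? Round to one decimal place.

31.5

PR of 28.6 on Form S: 73.1 + (28.6 − 25)/(30 − 25) × (83.3 − 73.1) = 80.44
On Form T, PR 80.44 falls between score 28 (PR 58.7) and 33 (PR 89.8).
Interpolate: 28 + (80.44 − 58.7)/(89.8 − 58.7) × (33 − 28) = 31.5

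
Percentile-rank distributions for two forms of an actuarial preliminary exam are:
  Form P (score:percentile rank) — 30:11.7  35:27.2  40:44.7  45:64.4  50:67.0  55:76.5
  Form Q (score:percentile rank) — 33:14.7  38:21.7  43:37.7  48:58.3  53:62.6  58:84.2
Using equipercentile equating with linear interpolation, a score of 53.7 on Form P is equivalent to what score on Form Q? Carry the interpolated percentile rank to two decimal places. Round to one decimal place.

55.6

PR of 53.7 on Form P: 67.0 + (53.7 − 50)/(55 − 50) × (76.5 − 67.0) = 74.03
On Form Q, PR 74.03 falls between score 53 (PR 62.6) and 58 (PR 84.2).
Interpolate: 53 + (74.03 − 62.6)/(84.2 − 62.6) × (58 − 53) = 55.6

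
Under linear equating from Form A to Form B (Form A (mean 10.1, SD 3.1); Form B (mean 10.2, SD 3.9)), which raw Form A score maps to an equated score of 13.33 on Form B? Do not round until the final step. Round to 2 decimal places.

Invert y = (SD_Y/SD_X)(x − M_X) + M_Y:
x = (SD_X/SD_Y)(y − M_Y) + M_X = (3.1/3.9)(13.33 − 10.2) + 10.1
x = 0.794872 × 3.130 + 10.1 = 12.59

12.59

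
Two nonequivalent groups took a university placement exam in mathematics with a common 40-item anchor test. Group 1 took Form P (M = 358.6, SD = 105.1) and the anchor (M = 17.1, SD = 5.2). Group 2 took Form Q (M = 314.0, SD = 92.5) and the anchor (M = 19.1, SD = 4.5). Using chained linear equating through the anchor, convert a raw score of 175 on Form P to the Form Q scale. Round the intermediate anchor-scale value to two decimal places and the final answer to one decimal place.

86.2

Form P → anchor (Group 1): v = (5.2/105.1)(175 − 358.6) + 17.1 = 8.02
anchor → Form Q (Group 2): y = (92.5/4.5)(8.02 − 19.1) + 314.0 = 86.2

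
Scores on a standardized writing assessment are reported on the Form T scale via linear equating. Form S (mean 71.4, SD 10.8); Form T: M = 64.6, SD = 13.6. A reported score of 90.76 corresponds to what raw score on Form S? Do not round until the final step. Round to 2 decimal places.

92.17

Invert y = (SD_Y/SD_X)(x − M_X) + M_Y:
x = (SD_X/SD_Y)(y − M_Y) + M_X = (10.8/13.6)(90.76 − 64.6) + 71.4
x = 0.794118 × 26.160 + 71.4 = 92.17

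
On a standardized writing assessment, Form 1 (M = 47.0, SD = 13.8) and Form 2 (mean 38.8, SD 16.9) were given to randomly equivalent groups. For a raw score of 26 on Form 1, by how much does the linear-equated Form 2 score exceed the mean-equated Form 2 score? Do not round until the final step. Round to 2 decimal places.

-4.72

Mean-equated: 26 + (38.8 − 47.0) = 17.80
Linear-equated: (16.9/13.8)(26 − 47.0) + 38.8 = 13.083
Difference = 13.083 − 17.80 = -4.72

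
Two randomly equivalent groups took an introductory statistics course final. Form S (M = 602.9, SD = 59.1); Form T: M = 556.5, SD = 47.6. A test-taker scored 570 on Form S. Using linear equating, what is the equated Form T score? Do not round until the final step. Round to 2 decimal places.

530.00

Linear equating: y = (SD_Y/SD_X)(x − M_X) + M_Y
y = (47.6/59.1)(570 − 602.9) + 556.5
y = 0.805415 × -32.9 + 556.5 = -26.4981 + 556.5 = 530.00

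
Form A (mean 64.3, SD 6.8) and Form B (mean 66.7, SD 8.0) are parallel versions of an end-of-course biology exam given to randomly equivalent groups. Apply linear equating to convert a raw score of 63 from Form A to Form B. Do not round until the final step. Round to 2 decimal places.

Linear equating: y = (SD_Y/SD_X)(x − M_X) + M_Y
y = (8.0/6.8)(63 − 64.3) + 66.7
y = 1.176471 × -1.3 + 66.7 = -1.5294 + 66.7 = 65.17

65.17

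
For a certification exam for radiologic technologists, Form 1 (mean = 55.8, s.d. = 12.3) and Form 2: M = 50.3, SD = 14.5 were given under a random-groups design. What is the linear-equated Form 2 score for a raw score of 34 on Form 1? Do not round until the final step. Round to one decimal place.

Linear equating: y = (SD_Y/SD_X)(x − M_X) + M_Y
y = (14.5/12.3)(34 − 55.8) + 50.3
y = 1.178862 × -21.8 + 50.3 = -25.6992 + 50.3 = 24.6

24.6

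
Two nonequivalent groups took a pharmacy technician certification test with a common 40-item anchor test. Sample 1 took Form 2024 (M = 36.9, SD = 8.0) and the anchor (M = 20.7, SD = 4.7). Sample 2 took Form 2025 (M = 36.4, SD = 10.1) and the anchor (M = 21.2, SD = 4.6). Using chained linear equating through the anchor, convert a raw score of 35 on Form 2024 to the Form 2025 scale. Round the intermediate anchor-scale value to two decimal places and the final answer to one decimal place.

32.8

Form 2024 → anchor (Sample 1): v = (4.7/8.0)(35 − 36.9) + 20.7 = 19.58
anchor → Form 2025 (Sample 2): y = (10.1/4.6)(19.58 − 21.2) + 36.4 = 32.8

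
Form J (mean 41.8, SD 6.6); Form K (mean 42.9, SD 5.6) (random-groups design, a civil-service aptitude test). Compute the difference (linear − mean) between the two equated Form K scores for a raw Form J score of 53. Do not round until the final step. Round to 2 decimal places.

-1.70

Mean-equated: 53 + (42.9 − 41.8) = 54.10
Linear-equated: (5.6/6.6)(53 − 41.8) + 42.9 = 52.403
Difference = 52.403 − 54.10 = -1.70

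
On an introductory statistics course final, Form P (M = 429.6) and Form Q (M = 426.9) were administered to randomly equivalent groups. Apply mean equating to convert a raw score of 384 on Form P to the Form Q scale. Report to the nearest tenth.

Mean equating: y = x + (M_Y − M_X) = 384 + (426.9 − 429.6) = 381.3

381.3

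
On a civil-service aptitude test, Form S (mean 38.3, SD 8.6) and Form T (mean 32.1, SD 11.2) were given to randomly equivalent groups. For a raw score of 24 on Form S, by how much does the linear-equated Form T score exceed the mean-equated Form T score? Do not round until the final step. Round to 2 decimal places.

-4.32

Mean-equated: 24 + (32.1 − 38.3) = 17.80
Linear-equated: (11.2/8.6)(24 − 38.3) + 32.1 = 13.477
Difference = 13.477 − 17.80 = -4.32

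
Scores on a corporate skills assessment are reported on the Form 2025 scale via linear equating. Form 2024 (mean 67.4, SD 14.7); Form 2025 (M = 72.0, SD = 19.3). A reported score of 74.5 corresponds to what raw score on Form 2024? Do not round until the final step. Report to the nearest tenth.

Invert y = (SD_Y/SD_X)(x − M_X) + M_Y:
x = (SD_X/SD_Y)(y − M_Y) + M_X = (14.7/19.3)(74.5 − 72.0) + 67.4
x = 0.761658 × 2.500 + 67.4 = 69.3

69.3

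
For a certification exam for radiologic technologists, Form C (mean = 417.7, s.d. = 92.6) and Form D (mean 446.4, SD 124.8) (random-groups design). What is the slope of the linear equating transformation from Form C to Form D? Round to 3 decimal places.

A = SD_Y / SD_X = 124.8 / 92.6 = 1.348

1.348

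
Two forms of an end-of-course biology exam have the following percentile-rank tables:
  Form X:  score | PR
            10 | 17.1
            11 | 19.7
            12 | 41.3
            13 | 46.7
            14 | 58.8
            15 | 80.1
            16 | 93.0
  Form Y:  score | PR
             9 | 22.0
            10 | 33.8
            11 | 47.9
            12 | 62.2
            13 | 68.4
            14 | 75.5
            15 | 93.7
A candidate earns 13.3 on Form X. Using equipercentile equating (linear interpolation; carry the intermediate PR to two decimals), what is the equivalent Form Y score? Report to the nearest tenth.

PR of 13.3 on Form X: 46.7 + (13.3 − 13)/(14 − 13) × (58.8 − 46.7) = 50.33
On Form Y, PR 50.33 falls between score 11 (PR 47.9) and 12 (PR 62.2).
Interpolate: 11 + (50.33 − 47.9)/(62.2 − 47.9) × (12 − 11) = 11.2

11.2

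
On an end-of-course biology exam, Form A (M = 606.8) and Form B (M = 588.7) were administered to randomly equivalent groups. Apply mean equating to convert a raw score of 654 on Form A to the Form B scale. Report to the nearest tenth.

635.9

Mean equating: y = x + (M_Y − M_X) = 654 + (588.7 − 606.8) = 635.9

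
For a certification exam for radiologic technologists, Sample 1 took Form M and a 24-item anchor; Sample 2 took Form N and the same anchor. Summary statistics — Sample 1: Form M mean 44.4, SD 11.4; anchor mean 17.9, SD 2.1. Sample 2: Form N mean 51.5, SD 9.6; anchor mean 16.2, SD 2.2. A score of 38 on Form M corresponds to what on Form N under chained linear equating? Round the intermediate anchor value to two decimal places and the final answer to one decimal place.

Form M → anchor (Sample 1): v = (2.1/11.4)(38 − 44.4) + 17.9 = 16.72
anchor → Form N (Sample 2): y = (9.6/2.2)(16.72 − 16.2) + 51.5 = 53.8

53.8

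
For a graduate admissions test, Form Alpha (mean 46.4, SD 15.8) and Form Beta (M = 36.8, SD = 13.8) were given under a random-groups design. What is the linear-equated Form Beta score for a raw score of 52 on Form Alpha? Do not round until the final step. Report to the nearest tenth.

Linear equating: y = (SD_Y/SD_X)(x − M_X) + M_Y
y = (13.8/15.8)(52 − 46.4) + 36.8
y = 0.873418 × 5.6 + 36.8 = 4.8911 + 36.8 = 41.7

41.7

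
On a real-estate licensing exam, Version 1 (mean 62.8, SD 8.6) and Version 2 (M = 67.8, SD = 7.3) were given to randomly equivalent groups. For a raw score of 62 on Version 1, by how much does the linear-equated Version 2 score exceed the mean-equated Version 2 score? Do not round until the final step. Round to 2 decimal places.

Mean-equated: 62 + (67.8 − 62.8) = 67.00
Linear-equated: (7.3/8.6)(62 − 62.8) + 67.8 = 67.121
Difference = 67.121 − 67.00 = 0.12

0.12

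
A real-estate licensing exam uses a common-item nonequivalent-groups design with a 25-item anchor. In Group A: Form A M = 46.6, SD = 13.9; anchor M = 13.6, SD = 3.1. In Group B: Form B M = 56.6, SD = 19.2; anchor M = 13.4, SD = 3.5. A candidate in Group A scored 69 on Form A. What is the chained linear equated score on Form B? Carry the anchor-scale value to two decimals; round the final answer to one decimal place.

Form A → anchor (Group A): v = (3.1/13.9)(69 − 46.6) + 13.6 = 18.60
anchor → Form B (Group B): y = (19.2/3.5)(18.60 − 13.4) + 56.6 = 85.1

85.1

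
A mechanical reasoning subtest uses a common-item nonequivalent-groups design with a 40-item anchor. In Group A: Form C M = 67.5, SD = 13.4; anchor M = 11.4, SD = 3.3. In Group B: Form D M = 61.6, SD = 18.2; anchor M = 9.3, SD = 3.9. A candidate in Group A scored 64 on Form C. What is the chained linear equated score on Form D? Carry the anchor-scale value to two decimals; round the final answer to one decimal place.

67.4

Form C → anchor (Group A): v = (3.3/13.4)(64 − 67.5) + 11.4 = 10.54
anchor → Form D (Group B): y = (18.2/3.9)(10.54 − 9.3) + 61.6 = 67.4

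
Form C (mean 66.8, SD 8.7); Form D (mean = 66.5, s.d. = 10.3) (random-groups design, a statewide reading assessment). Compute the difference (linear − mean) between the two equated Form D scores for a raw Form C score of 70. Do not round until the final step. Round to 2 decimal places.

Mean-equated: 70 + (66.5 − 66.8) = 69.70
Linear-equated: (10.3/8.7)(70 − 66.8) + 66.5 = 70.289
Difference = 70.289 − 69.70 = 0.59

0.59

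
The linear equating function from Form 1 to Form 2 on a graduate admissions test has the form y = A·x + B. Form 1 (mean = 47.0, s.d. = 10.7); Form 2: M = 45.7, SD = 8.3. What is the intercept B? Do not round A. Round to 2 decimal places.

A = SD_Y / SD_X = 8.3 / 10.7 = 0.775701
B = M_Y − A·M_X = 45.7 − 0.775701 × 47.0 = 9.24

9.24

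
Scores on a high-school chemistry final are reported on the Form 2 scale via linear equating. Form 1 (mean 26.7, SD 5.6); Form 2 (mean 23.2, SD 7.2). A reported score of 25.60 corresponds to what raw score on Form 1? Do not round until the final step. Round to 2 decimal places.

28.57

Invert y = (SD_Y/SD_X)(x − M_X) + M_Y:
x = (SD_X/SD_Y)(y − M_Y) + M_X = (5.6/7.2)(25.60 − 23.2) + 26.7
x = 0.777778 × 2.400 + 26.7 = 28.57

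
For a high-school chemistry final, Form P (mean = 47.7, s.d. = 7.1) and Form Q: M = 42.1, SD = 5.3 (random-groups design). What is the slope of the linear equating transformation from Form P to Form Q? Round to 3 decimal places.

A = SD_Y / SD_X = 5.3 / 7.1 = 0.746

0.746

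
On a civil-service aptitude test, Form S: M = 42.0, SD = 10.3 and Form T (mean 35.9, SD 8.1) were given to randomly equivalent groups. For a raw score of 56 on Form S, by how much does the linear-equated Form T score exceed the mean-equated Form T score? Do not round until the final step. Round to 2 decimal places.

-2.99

Mean-equated: 56 + (35.9 − 42.0) = 49.90
Linear-equated: (8.1/10.3)(56 − 42.0) + 35.9 = 46.910
Difference = 46.910 − 49.90 = -2.99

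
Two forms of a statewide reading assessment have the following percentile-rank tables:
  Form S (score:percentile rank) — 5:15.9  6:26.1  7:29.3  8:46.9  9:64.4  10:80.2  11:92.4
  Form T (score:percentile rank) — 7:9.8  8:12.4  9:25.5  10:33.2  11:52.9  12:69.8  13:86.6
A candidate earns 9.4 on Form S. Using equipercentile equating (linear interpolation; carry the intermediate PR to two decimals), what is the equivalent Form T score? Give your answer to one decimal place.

PR of 9.4 on Form S: 64.4 + (9.4 − 9)/(10 − 9) × (80.2 − 64.4) = 70.72
On Form T, PR 70.72 falls between score 12 (PR 69.8) and 13 (PR 86.6).
Interpolate: 12 + (70.72 − 69.8)/(86.6 − 69.8) × (13 − 12) = 12.1

12.1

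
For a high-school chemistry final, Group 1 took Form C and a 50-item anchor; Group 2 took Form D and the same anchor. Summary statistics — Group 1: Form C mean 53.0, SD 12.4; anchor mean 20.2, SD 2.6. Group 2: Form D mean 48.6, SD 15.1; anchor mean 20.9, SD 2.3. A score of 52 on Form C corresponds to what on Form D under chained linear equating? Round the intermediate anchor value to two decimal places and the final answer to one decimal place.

42.6

Form C → anchor (Group 1): v = (2.6/12.4)(52 − 53.0) + 20.2 = 19.99
anchor → Form D (Group 2): y = (15.1/2.3)(19.99 − 20.9) + 48.6 = 42.6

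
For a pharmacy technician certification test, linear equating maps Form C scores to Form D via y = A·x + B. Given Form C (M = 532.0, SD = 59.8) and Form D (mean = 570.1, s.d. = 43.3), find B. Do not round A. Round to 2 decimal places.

184.89

A = SD_Y / SD_X = 43.3 / 59.8 = 0.724080
B = M_Y − A·M_X = 570.1 − 0.724080 × 532.0 = 184.89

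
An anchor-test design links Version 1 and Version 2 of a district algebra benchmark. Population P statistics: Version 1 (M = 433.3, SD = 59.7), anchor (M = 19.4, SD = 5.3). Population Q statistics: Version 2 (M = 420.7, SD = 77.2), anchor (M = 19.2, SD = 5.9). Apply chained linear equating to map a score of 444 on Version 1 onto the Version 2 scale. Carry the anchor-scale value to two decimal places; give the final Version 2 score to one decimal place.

435.7

Version 1 → anchor (Population P): v = (5.3/59.7)(444 − 433.3) + 19.4 = 20.35
anchor → Version 2 (Population Q): y = (77.2/5.9)(20.35 − 19.2) + 420.7 = 435.7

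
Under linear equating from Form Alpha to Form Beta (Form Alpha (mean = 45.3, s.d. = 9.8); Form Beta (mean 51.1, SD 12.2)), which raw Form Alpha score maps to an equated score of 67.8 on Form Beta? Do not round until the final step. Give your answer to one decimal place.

58.7

Invert y = (SD_Y/SD_X)(x − M_X) + M_Y:
x = (SD_X/SD_Y)(y − M_Y) + M_X = (9.8/12.2)(67.8 − 51.1) + 45.3
x = 0.803279 × 16.700 + 45.3 = 58.7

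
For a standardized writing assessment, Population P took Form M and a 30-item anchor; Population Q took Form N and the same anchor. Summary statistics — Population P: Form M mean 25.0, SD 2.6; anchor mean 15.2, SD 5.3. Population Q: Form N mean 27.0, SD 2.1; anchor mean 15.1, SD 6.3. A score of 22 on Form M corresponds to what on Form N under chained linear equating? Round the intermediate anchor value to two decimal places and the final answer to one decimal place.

25.0

Form M → anchor (Population P): v = (5.3/2.6)(22 − 25.0) + 15.2 = 9.08
anchor → Form N (Population Q): y = (2.1/6.3)(9.08 − 15.1) + 27.0 = 25.0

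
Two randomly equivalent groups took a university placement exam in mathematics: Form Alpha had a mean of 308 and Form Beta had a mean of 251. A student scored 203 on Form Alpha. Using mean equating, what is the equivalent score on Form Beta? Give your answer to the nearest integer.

Mean equating: y = x + (M_Y − M_X) = 203 + (251 − 308) = 146

146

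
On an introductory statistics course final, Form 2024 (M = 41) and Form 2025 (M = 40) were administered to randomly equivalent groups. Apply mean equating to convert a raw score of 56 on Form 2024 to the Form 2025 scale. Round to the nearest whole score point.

Mean equating: y = x + (M_Y − M_X) = 56 + (40 − 41) = 55

55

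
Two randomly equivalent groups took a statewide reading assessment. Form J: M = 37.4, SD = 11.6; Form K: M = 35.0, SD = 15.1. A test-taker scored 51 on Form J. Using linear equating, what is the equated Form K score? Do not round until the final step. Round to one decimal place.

Linear equating: y = (SD_Y/SD_X)(x − M_X) + M_Y
y = (15.1/11.6)(51 − 37.4) + 35.0
y = 1.301724 × 13.6 + 35.0 = 17.7034 + 35.0 = 52.7

52.7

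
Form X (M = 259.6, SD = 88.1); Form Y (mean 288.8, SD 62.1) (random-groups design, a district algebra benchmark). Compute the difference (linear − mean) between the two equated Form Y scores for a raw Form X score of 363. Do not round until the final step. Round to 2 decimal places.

-30.52

Mean-equated: 363 + (288.8 − 259.6) = 392.20
Linear-equated: (62.1/88.1)(363 − 259.6) + 288.8 = 361.685
Difference = 361.685 − 392.20 = -30.52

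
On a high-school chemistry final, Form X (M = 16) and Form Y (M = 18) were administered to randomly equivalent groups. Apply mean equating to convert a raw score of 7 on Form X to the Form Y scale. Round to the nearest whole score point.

Mean equating: y = x + (M_Y − M_X) = 7 + (18 − 16) = 9

9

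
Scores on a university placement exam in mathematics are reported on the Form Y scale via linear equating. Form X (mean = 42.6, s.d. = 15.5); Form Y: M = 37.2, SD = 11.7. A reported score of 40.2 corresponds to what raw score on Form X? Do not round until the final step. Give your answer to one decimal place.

46.6

Invert y = (SD_Y/SD_X)(x − M_X) + M_Y:
x = (SD_X/SD_Y)(y − M_Y) + M_X = (15.5/11.7)(40.2 − 37.2) + 42.6
x = 1.324786 × 3.000 + 42.6 = 46.6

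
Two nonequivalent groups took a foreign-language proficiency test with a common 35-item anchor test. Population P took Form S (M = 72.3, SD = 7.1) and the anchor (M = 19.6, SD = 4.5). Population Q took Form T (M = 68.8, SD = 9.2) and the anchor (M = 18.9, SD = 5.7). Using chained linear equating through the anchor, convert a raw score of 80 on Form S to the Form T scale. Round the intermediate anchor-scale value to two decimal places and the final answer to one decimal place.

Form S → anchor (Population P): v = (4.5/7.1)(80 − 72.3) + 19.6 = 24.48
anchor → Form T (Population Q): y = (9.2/5.7)(24.48 − 18.9) + 68.8 = 77.8

77.8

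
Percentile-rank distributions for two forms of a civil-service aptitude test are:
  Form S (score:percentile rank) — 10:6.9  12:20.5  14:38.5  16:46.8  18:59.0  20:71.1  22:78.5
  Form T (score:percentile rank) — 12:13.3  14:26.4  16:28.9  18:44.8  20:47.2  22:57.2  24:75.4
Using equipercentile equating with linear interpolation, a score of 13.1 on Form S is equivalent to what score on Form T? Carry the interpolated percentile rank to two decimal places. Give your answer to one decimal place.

16.2

PR of 13.1 on Form S: 20.5 + (13.1 − 12)/(14 − 12) × (38.5 − 20.5) = 30.40
On Form T, PR 30.40 falls between score 16 (PR 28.9) and 18 (PR 44.8).
Interpolate: 16 + (30.40 − 28.9)/(44.8 − 28.9) × (18 − 16) = 16.2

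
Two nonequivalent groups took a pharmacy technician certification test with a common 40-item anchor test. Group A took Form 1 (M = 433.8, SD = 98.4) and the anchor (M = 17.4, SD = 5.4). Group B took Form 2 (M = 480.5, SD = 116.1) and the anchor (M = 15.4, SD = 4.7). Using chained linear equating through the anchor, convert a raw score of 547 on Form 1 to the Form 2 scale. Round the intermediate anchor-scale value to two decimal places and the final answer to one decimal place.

Form 1 → anchor (Group A): v = (5.4/98.4)(547 − 433.8) + 17.4 = 23.61
anchor → Form 2 (Group B): y = (116.1/4.7)(23.61 − 15.4) + 480.5 = 683.3

683.3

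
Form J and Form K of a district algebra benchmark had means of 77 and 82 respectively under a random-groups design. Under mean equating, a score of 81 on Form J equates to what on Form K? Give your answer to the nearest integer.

Mean equating: y = x + (M_Y − M_X) = 81 + (82 − 77) = 86

86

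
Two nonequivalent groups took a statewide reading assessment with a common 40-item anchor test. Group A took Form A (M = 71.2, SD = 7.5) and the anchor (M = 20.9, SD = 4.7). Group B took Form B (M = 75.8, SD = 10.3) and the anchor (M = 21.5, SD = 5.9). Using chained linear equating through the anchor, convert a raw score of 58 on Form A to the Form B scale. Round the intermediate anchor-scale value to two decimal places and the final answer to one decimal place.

60.3

Form A → anchor (Group A): v = (4.7/7.5)(58 − 71.2) + 20.9 = 12.63
anchor → Form B (Group B): y = (10.3/5.9)(12.63 − 21.5) + 75.8 = 60.3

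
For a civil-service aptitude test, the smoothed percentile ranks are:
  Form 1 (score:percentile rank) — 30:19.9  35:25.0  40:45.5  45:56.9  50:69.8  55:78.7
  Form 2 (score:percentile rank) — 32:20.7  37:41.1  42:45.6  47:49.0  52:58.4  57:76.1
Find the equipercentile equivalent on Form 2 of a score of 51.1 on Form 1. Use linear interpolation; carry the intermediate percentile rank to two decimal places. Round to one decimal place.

55.8

PR of 51.1 on Form 1: 69.8 + (51.1 − 50)/(55 − 50) × (78.7 − 69.8) = 71.76
On Form 2, PR 71.76 falls between score 52 (PR 58.4) and 57 (PR 76.1).
Interpolate: 52 + (71.76 − 58.4)/(76.1 − 58.4) × (57 − 52) = 55.8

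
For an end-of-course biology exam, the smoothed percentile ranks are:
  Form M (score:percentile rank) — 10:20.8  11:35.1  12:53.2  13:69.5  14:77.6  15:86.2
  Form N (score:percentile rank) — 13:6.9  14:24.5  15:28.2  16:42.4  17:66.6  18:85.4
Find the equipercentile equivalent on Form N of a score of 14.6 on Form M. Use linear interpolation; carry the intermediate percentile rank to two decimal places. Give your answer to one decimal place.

17.9

PR of 14.6 on Form M: 77.6 + (14.6 − 14)/(15 − 14) × (86.2 − 77.6) = 82.76
On Form N, PR 82.76 falls between score 17 (PR 66.6) and 18 (PR 85.4).
Interpolate: 17 + (82.76 − 66.6)/(85.4 − 66.6) × (18 − 17) = 17.9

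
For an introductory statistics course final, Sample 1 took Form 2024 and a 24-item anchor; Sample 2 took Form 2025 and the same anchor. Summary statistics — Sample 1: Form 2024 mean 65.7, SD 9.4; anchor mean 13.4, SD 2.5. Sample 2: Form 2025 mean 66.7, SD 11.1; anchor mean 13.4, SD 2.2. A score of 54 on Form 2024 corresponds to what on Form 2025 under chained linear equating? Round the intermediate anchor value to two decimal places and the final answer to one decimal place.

51.0

Form 2024 → anchor (Sample 1): v = (2.5/9.4)(54 − 65.7) + 13.4 = 10.29
anchor → Form 2025 (Sample 2): y = (11.1/2.2)(10.29 − 13.4) + 66.7 = 51.0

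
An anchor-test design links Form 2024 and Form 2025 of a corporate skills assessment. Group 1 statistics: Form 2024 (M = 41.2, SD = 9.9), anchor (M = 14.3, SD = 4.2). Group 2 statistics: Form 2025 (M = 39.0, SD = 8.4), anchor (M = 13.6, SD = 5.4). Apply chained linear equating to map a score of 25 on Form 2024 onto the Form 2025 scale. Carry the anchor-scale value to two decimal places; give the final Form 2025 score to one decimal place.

29.4

Form 2024 → anchor (Group 1): v = (4.2/9.9)(25 − 41.2) + 14.3 = 7.43
anchor → Form 2025 (Group 2): y = (8.4/5.4)(7.43 − 13.6) + 39.0 = 29.4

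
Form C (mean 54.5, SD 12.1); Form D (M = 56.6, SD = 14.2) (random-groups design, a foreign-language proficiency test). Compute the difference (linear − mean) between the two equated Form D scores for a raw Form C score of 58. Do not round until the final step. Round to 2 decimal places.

Mean-equated: 58 + (56.6 − 54.5) = 60.10
Linear-equated: (14.2/12.1)(58 − 54.5) + 56.6 = 60.707
Difference = 60.707 − 60.10 = 0.61

0.61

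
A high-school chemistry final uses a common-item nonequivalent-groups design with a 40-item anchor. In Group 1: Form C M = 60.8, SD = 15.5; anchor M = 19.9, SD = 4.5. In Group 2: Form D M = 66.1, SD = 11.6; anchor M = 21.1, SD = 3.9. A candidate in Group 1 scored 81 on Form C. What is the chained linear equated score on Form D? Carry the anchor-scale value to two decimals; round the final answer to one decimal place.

Form C → anchor (Group 1): v = (4.5/15.5)(81 − 60.8) + 19.9 = 25.76
anchor → Form D (Group 2): y = (11.6/3.9)(25.76 − 21.1) + 66.1 = 80.0

80.0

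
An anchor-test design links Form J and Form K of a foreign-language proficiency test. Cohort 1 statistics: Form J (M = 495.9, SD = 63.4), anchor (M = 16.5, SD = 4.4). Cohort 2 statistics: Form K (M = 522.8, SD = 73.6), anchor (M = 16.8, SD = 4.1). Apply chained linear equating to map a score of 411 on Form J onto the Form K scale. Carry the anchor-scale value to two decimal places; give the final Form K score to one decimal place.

411.7

Form J → anchor (Cohort 1): v = (4.4/63.4)(411 − 495.9) + 16.5 = 10.61
anchor → Form K (Cohort 2): y = (73.6/4.1)(10.61 − 16.8) + 522.8 = 411.7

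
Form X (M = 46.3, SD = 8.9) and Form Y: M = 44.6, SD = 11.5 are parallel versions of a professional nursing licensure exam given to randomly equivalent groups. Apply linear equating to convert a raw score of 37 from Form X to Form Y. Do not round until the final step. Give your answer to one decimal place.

32.6

Linear equating: y = (SD_Y/SD_X)(x − M_X) + M_Y
y = (11.5/8.9)(37 − 46.3) + 44.6
y = 1.292135 × -9.3 + 44.6 = -12.0169 + 44.6 = 32.6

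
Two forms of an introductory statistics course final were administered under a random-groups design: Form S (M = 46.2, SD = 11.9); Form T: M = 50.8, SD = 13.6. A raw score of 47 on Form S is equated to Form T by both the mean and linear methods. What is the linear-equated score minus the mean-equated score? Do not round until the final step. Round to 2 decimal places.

Mean-equated: 47 + (50.8 − 46.2) = 51.60
Linear-equated: (13.6/11.9)(47 − 46.2) + 50.8 = 51.714
Difference = 51.714 − 51.60 = 0.11

0.11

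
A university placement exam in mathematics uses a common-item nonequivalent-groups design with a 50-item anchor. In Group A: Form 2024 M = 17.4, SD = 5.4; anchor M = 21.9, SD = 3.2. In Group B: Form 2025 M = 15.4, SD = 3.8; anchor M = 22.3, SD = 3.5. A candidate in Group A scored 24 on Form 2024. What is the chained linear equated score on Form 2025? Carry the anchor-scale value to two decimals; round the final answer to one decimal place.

Form 2024 → anchor (Group A): v = (3.2/5.4)(24 − 17.4) + 21.9 = 25.81
anchor → Form 2025 (Group B): y = (3.8/3.5)(25.81 − 22.3) + 15.4 = 19.2

19.2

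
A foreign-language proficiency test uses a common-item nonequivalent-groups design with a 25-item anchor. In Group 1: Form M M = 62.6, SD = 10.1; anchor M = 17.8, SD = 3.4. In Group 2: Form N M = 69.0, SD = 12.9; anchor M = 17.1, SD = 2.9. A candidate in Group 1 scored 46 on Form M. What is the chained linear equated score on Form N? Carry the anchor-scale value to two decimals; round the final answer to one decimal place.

Form M → anchor (Group 1): v = (3.4/10.1)(46 − 62.6) + 17.8 = 12.21
anchor → Form N (Group 2): y = (12.9/2.9)(12.21 − 17.1) + 69.0 = 47.2

47.2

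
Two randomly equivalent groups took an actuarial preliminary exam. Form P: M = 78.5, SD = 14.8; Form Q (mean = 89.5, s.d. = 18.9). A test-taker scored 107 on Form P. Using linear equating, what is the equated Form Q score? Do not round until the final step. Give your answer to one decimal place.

125.9

Linear equating: y = (SD_Y/SD_X)(x − M_X) + M_Y
y = (18.9/14.8)(107 − 78.5) + 89.5
y = 1.277027 × 28.5 + 89.5 = 36.3953 + 89.5 = 125.9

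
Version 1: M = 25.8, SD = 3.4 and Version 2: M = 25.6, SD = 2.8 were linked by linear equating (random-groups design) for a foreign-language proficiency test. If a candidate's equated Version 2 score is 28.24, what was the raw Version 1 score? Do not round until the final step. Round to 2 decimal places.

29.01

Invert y = (SD_Y/SD_X)(x − M_X) + M_Y:
x = (SD_X/SD_Y)(y − M_Y) + M_X = (3.4/2.8)(28.24 − 25.6) + 25.8
x = 1.214286 × 2.640 + 25.8 = 29.01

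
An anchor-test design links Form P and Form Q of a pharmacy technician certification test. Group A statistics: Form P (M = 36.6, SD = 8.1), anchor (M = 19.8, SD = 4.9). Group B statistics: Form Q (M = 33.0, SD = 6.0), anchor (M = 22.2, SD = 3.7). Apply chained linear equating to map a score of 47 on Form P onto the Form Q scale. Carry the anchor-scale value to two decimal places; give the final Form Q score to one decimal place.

Form P → anchor (Group A): v = (4.9/8.1)(47 − 36.6) + 19.8 = 26.09
anchor → Form Q (Group B): y = (6.0/3.7)(26.09 − 22.2) + 33.0 = 39.3

39.3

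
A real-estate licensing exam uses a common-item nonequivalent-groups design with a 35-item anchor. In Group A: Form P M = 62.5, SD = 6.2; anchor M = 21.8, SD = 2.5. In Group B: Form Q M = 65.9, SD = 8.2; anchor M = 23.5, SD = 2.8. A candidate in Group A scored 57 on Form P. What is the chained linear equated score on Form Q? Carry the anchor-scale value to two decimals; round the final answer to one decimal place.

Form P → anchor (Group A): v = (2.5/6.2)(57 − 62.5) + 21.8 = 19.58
anchor → Form Q (Group B): y = (8.2/2.8)(19.58 − 23.5) + 65.9 = 54.4

54.4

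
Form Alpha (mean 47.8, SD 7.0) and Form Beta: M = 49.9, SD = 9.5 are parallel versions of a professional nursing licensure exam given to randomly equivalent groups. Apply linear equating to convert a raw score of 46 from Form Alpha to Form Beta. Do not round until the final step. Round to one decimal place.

47.5

Linear equating: y = (SD_Y/SD_X)(x − M_X) + M_Y
y = (9.5/7.0)(46 − 47.8) + 49.9
y = 1.357143 × -1.8 + 49.9 = -2.4429 + 49.9 = 47.5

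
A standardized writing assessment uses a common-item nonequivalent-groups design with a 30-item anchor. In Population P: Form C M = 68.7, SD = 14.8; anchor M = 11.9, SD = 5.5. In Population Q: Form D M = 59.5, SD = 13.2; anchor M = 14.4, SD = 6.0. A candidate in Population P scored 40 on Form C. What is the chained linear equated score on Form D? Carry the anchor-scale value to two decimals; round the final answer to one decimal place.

Form C → anchor (Population P): v = (5.5/14.8)(40 − 68.7) + 11.9 = 1.23
anchor → Form D (Population Q): y = (13.2/6.0)(1.23 − 14.4) + 59.5 = 30.5

30.5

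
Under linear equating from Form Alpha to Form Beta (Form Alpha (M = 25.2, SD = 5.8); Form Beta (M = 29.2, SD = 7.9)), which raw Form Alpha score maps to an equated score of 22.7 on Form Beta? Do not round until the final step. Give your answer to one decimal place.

Invert y = (SD_Y/SD_X)(x − M_X) + M_Y:
x = (SD_X/SD_Y)(y − M_Y) + M_X = (5.8/7.9)(22.7 − 29.2) + 25.2
x = 0.734177 × -6.500 + 25.2 = 20.4

20.4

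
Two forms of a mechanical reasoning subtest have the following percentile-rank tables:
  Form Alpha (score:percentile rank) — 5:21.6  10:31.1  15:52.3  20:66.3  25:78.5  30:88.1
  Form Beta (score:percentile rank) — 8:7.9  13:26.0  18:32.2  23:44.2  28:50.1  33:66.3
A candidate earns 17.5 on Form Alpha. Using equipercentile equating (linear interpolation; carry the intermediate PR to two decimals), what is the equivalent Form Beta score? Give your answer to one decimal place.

30.8

PR of 17.5 on Form Alpha: 52.3 + (17.5 − 15)/(20 − 15) × (66.3 − 52.3) = 59.30
On Form Beta, PR 59.30 falls between score 28 (PR 50.1) and 33 (PR 66.3).
Interpolate: 28 + (59.30 − 50.1)/(66.3 − 50.1) × (33 − 28) = 30.8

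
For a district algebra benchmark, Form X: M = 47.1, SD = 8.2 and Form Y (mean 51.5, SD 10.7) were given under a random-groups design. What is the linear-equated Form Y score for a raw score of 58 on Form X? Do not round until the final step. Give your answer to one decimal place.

Linear equating: y = (SD_Y/SD_X)(x − M_X) + M_Y
y = (10.7/8.2)(58 − 47.1) + 51.5
y = 1.304878 × 10.9 + 51.5 = 14.2232 + 51.5 = 65.7

65.7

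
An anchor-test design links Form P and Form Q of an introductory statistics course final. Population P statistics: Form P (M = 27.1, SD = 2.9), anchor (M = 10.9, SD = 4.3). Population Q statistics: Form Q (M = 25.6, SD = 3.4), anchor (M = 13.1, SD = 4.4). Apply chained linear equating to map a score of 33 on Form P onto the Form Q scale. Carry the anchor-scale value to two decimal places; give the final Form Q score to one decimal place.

Form P → anchor (Population P): v = (4.3/2.9)(33 − 27.1) + 10.9 = 19.65
anchor → Form Q (Population Q): y = (3.4/4.4)(19.65 − 13.1) + 25.6 = 30.7

30.7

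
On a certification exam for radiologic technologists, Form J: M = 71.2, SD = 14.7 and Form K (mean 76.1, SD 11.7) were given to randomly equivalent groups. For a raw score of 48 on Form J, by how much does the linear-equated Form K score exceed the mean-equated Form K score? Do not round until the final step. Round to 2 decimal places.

Mean-equated: 48 + (76.1 − 71.2) = 52.90
Linear-equated: (11.7/14.7)(48 − 71.2) + 76.1 = 57.635
Difference = 57.635 − 52.90 = 4.73

4.73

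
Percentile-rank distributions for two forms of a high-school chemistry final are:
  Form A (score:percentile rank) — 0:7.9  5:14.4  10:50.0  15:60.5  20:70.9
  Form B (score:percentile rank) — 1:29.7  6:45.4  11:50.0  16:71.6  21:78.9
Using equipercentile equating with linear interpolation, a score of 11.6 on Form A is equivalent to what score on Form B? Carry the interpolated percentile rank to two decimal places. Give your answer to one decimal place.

11.8

PR of 11.6 on Form A: 50.0 + (11.6 − 10)/(15 − 10) × (60.5 − 50.0) = 53.36
On Form B, PR 53.36 falls between score 11 (PR 50.0) and 16 (PR 71.6).
Interpolate: 11 + (53.36 − 50.0)/(71.6 − 50.0) × (16 − 11) = 11.8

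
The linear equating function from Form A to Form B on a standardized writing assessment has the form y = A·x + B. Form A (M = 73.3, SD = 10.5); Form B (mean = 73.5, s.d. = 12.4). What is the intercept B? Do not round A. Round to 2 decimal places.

-13.06

A = SD_Y / SD_X = 12.4 / 10.5 = 1.180952
B = M_Y − A·M_X = 73.5 − 1.180952 × 73.3 = -13.06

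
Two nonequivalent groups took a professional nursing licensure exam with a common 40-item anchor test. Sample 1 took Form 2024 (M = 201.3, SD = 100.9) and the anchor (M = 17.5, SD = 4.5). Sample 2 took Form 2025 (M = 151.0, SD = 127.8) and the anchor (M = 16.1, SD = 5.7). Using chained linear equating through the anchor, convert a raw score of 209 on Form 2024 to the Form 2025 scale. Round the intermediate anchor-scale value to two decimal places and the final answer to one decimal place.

Form 2024 → anchor (Sample 1): v = (4.5/100.9)(209 − 201.3) + 17.5 = 17.84
anchor → Form 2025 (Sample 2): y = (127.8/5.7)(17.84 − 16.1) + 151.0 = 190.0

190.0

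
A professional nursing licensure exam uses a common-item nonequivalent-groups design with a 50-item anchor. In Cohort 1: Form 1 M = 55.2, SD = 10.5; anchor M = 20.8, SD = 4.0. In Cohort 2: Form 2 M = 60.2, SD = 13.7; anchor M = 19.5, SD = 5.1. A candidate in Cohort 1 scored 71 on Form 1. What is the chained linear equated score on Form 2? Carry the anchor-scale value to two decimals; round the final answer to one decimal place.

Form 1 → anchor (Cohort 1): v = (4.0/10.5)(71 − 55.2) + 20.8 = 26.82
anchor → Form 2 (Cohort 2): y = (13.7/5.1)(26.82 − 19.5) + 60.2 = 79.9

79.9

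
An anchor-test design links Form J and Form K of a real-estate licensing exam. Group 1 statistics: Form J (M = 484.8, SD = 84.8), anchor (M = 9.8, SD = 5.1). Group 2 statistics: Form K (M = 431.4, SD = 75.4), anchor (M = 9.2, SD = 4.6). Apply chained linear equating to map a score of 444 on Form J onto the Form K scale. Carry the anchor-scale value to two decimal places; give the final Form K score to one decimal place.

401.1

Form J → anchor (Group 1): v = (5.1/84.8)(444 − 484.8) + 9.8 = 7.35
anchor → Form K (Group 2): y = (75.4/4.6)(7.35 − 9.2) + 431.4 = 401.1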